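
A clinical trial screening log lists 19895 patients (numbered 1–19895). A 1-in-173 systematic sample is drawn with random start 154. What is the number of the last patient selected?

k = 173
115th selection = r + (115−1)·k = 154 + 114×173 = 154 + 19722 = 19876

19876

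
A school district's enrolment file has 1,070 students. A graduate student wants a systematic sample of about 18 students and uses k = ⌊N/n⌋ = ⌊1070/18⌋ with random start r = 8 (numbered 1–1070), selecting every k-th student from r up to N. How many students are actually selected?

19

k = ⌊1070/18⌋ = 59
Achieved size = ⌊(1070 − 8)/59⌋ + 1 = ⌊1062/59⌋ + 1 = 18 + 1 = 19
(last selection: 8 + 18×59 = 1070 ≤ 1070; next would be 1129 > 1070)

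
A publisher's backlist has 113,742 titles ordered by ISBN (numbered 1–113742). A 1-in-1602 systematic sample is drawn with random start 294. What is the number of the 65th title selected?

102822

k = 1602
65th selection = r + (65−1)·k = 294 + 64×1602 = 294 + 102528 = 102822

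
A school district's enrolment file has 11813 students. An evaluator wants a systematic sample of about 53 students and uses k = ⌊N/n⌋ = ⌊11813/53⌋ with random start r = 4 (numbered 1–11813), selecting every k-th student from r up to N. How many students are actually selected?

54

k = ⌊11813/53⌋ = 222
Achieved size = ⌊(11813 − 4)/222⌋ + 1 = ⌊11809/222⌋ + 1 = 53 + 1 = 54
(last selection: 4 + 53×222 = 11770 ≤ 11813; next would be 11992 > 11813)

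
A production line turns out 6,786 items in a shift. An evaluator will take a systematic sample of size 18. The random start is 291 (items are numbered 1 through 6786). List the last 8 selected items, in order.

4061, 4438, 4815, 5192, 5569, 5946, 6323, 6700

k = N/n = 6786/18 = 377
11th selection = 291 + 10×377 = 4061
12th: 4061 + 377 = 4438
13th: 4438 + 377 = 4815
14th: 4815 + 377 = 5192
15th: 5192 + 377 = 5569
16th: 5569 + 377 = 5946
17th: 5946 + 377 = 6323
18th: 6323 + 377 = 6700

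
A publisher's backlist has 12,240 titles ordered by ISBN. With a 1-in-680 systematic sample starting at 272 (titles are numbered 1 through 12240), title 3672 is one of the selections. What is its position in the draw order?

6

k = 680
position = (3672 − 272)/680 + 1 = 3400/680 + 1 = 5 + 1 = 6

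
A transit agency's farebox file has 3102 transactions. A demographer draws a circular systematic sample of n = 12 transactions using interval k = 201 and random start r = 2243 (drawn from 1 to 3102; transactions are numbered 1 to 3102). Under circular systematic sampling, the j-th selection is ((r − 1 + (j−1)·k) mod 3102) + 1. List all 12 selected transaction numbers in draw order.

Selection 1: 2243
Selection 2: 2243 + 201 = 2444
Selection 3: 2444 + 201 = 2645
Selection 4: 2645 + 201 = 2846
Selection 5: 2846 + 201 = 3047
Selection 6: 3047 + 201 = 3248 → 3248 − 3102 = 146
Selection 7: 146 + 201 = 347
Selection 8: 347 + 201 = 548
Selection 9: 548 + 201 = 749
Selection 10: 749 + 201 = 950
Selection 11: 950 + 201 = 1151
Selection 12: 1151 + 201 = 1352

2243, 2444, 2645, 2846, 3047, 146, 347, 548, 749, 950, 1151, 1352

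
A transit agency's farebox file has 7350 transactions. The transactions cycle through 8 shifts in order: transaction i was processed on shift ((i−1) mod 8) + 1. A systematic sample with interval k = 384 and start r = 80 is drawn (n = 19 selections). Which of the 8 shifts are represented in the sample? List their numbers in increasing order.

Consecutive selections differ by k = 384, so their shift numbers differ by 384 mod 8 = 0.
gcd(384, 8) = 8, so the sample visits 8/8 = 1 distinct residues mod 8.
Start 80 is shift 8; the shifts hit are 8.

8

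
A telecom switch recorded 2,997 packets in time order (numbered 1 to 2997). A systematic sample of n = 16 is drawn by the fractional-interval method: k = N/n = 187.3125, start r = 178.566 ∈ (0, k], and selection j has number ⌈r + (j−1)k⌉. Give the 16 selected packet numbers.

j=1: r + 0k = 178.566 → ⌈·⌉ = 179
j=2: r + 1k = 365.8785 → ⌈·⌉ = 366
j=3: r + 2k = 553.191 → ⌈·⌉ = 554
j=4: r + 3k = 740.5035 → ⌈·⌉ = 741
j=5: r + 4k = 927.816 → ⌈·⌉ = 928
j=6: r + 5k = 1115.1285 → ⌈·⌉ = 1116
j=7: r + 6k = 1302.441 → ⌈·⌉ = 1303
j=8: r + 7k = 1489.7535 → ⌈·⌉ = 1490
j=9: r + 8k = 1677.066 → ⌈·⌉ = 1678
j=10: r + 9k = 1864.3785 → ⌈·⌉ = 1865
j=11: r + 10k = 2051.691 → ⌈·⌉ = 2052
j=12: r + 11k = 2239.0035 → ⌈·⌉ = 2240
j=13: r + 12k = 2426.316 → ⌈·⌉ = 2427
j=14: r + 13k = 2613.6285 → ⌈·⌉ = 2614
j=15: r + 14k = 2800.941 → ⌈·⌉ = 2801
j=16: r + 15k = 2988.2535 → ⌈·⌉ = 2989

179, 366, 554, 741, 928, 1116, 1303, 1490, 1678, 1865, 2052, 2240, 2427, 2614, 2801, 2989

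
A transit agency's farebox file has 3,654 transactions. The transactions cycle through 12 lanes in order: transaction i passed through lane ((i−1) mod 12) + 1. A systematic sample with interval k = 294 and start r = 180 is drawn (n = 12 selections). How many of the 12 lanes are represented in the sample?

Consecutive selections differ by k = 294, so their lane numbers differ by 294 mod 12 = 6.
gcd(294, 12) = 6, so the sample visits 12/6 = 2 distinct residues mod 12.
Start 180 is lane 12; the lanes hit are 6, 12.

2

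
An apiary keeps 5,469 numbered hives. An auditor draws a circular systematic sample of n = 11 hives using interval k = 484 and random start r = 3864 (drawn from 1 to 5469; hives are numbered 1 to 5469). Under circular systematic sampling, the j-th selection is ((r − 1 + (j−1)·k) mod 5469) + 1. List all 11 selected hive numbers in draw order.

Selection 1: 3864
Selection 2: 3864 + 484 = 4348
Selection 3: 4348 + 484 = 4832
Selection 4: 4832 + 484 = 5316
Selection 5: 5316 + 484 = 5800 → 5800 − 5469 = 331
Selection 6: 331 + 484 = 815
Selection 7: 815 + 484 = 1299
Selection 8: 1299 + 484 = 1783
Selection 9: 1783 + 484 = 2267
Selection 10: 2267 + 484 = 2751
Selection 11: 2751 + 484 = 3235

3864, 4348, 4832, 5316, 331, 815, 1299, 1783, 2267, 2751, 3235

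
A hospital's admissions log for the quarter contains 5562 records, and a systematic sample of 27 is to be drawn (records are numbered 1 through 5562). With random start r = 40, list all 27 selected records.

k = N/n = 5562/27 = 206
record 1: 40
record 2: 40 + 206 = 246
record 3: 246 + 206 = 452
record 4: 452 + 206 = 658
record 5: 658 + 206 = 864
record 6: 864 + 206 = 1070
record 7: 1070 + 206 = 1276
record 8: 1276 + 206 = 1482
record 9: 1482 + 206 = 1688
record 10: 1688 + 206 = 1894
record 11: 1894 + 206 = 2100
record 12: 2100 + 206 = 2306
record 13: 2306 + 206 = 2512
record 14: 2512 + 206 = 2718
record 15: 2718 + 206 = 2924
record 16: 2924 + 206 = 3130
record 17: 3130 + 206 = 3336
record 18: 3336 + 206 = 3542
record 19: 3542 + 206 = 3748
record 20: 3748 + 206 = 3954
record 21: 3954 + 206 = 4160
record 22: 4160 + 206 = 4366
record 23: 4366 + 206 = 4572
record 24: 4572 + 206 = 4778
record 25: 4778 + 206 = 4984
record 26: 4984 + 206 = 5190
record 27: 5190 + 206 = 5396

40, 246, 452, 658, 864, 1070, 1276, 1482, 1688, 1894, 2100, 2306, 2512, 2718, 2924, 3130, 3336, 3542, 3748, 3954, 4160, 4366, 4572, 4778, 4984, 5190, 5396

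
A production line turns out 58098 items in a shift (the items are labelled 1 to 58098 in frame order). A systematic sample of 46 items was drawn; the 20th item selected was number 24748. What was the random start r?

k = 58098/46 = 1263
r = 24748 − (20−1)×1263 = 24748 − 23997 = 751

751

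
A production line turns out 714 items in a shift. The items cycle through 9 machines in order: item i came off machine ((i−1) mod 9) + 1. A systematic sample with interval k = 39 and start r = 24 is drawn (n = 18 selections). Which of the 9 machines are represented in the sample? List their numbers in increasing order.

3, 6, 9

Consecutive selections differ by k = 39, so their machine numbers differ by 39 mod 9 = 3.
gcd(39, 9) = 3, so the sample visits 9/3 = 3 distinct residues mod 9.
Start 24 is machine 6; the machines hit are 3, 6, 9.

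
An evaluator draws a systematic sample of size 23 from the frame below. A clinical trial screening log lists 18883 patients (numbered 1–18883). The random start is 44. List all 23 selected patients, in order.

44, 865, 1686, 2507, 3328, 4149, 4970, 5791, 6612, 7433, 8254, 9075, 9896, 10717, 11538, 12359, 13180, 14001, 14822, 15643, 16464, 17285, 18106

k = N/n = 18883/23 = 821
patient 1: 44
patient 2: 44 + 821 = 865
patient 3: 865 + 821 = 1686
patient 4: 1686 + 821 = 2507
patient 5: 2507 + 821 = 3328
patient 6: 3328 + 821 = 4149
patient 7: 4149 + 821 = 4970
patient 8: 4970 + 821 = 5791
patient 9: 5791 + 821 = 6612
patient 10: 6612 + 821 = 7433
patient 11: 7433 + 821 = 8254
patient 12: 8254 + 821 = 9075
patient 13: 9075 + 821 = 9896
patient 14: 9896 + 821 = 10717
patient 15: 10717 + 821 = 11538
patient 16: 11538 + 821 = 12359
patient 17: 12359 + 821 = 13180
patient 18: 13180 + 821 = 14001
patient 19: 14001 + 821 = 14822
patient 20: 14822 + 821 = 15643
patient 21: 15643 + 821 = 16464
patient 22: 16464 + 821 = 17285
patient 23: 17285 + 821 = 18106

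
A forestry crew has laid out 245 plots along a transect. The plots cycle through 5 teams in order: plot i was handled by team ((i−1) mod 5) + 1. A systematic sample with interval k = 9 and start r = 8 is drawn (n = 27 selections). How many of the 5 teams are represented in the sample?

Consecutive selections differ by k = 9, so their team numbers differ by 9 mod 5 = 4.
gcd(9, 5) = 1, so the sample visits 5/1 = 5 distinct residues mod 5.
Start 8 is team 3; the teams hit are 1, 2, 3, 4, 5.

5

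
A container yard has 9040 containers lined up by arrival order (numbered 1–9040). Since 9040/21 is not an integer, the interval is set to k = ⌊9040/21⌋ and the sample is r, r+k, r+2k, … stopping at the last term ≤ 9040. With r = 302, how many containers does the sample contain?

21

k = ⌊9040/21⌋ = 430
Achieved size = ⌊(9040 − 302)/430⌋ + 1 = ⌊8738/430⌋ + 1 = 20 + 1 = 21
(last selection: 302 + 20×430 = 8902 ≤ 9040; next would be 9332 > 9040)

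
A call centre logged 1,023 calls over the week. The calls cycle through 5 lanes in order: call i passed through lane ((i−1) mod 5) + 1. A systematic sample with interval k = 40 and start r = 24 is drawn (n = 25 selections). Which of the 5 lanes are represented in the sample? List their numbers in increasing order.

4

Consecutive selections differ by k = 40, so their lane numbers differ by 40 mod 5 = 0.
gcd(40, 5) = 5, so the sample visits 5/5 = 1 distinct residues mod 5.
Start 24 is lane 4; the lanes hit are 4.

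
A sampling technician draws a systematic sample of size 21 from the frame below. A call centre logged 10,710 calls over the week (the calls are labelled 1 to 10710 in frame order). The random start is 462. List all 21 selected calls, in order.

k = N/n = 10710/21 = 510
call 1: 462
call 2: 462 + 510 = 972
call 3: 972 + 510 = 1482
call 4: 1482 + 510 = 1992
call 5: 1992 + 510 = 2502
call 6: 2502 + 510 = 3012
call 7: 3012 + 510 = 3522
call 8: 3522 + 510 = 4032
call 9: 4032 + 510 = 4542
call 10: 4542 + 510 = 5052
call 11: 5052 + 510 = 5562
call 12: 5562 + 510 = 6072
call 13: 6072 + 510 = 6582
call 14: 6582 + 510 = 7092
call 15: 7092 + 510 = 7602
call 16: 7602 + 510 = 8112
call 17: 8112 + 510 = 8622
call 18: 8622 + 510 = 9132
call 19: 9132 + 510 = 9642
call 20: 9642 + 510 = 10152
call 21: 10152 + 510 = 10662

462, 972, 1482, 1992, 2502, 3012, 3522, 4032, 4542, 5052, 5562, 6072, 6582, 7092, 7602, 8112, 8622, 9132, 9642, 10152, 10662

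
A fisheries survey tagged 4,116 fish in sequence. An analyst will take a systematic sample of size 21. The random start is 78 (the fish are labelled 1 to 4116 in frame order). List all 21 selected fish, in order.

78, 274, 470, 666, 862, 1058, 1254, 1450, 1646, 1842, 2038, 2234, 2430, 2626, 2822, 3018, 3214, 3410, 3606, 3802, 3998

k = N/n = 4116/21 = 196
fish 1: 78
fish 2: 78 + 196 = 274
fish 3: 274 + 196 = 470
fish 4: 470 + 196 = 666
fish 5: 666 + 196 = 862
fish 6: 862 + 196 = 1058
fish 7: 1058 + 196 = 1254
fish 8: 1254 + 196 = 1450
fish 9: 1450 + 196 = 1646
fish 10: 1646 + 196 = 1842
fish 11: 1842 + 196 = 2038
fish 12: 2038 + 196 = 2234
fish 13: 2234 + 196 = 2430
fish 14: 2430 + 196 = 2626
fish 15: 2626 + 196 = 2822
fish 16: 2822 + 196 = 3018
fish 17: 3018 + 196 = 3214
fish 18: 3214 + 196 = 3410
fish 19: 3410 + 196 = 3606
fish 20: 3606 + 196 = 3802
fish 21: 3802 + 196 = 3998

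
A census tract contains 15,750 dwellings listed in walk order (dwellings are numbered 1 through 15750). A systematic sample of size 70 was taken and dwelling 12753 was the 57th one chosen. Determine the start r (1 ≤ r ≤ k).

153

k = 15750/70 = 225
r = 12753 − (57−1)×225 = 12753 − 12600 = 153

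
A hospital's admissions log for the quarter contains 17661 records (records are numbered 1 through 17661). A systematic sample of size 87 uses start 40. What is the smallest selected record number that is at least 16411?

16483

k = 17661/87 = 203
Steps past start: ⌈(16411 − 40)/203⌉ = ⌈16371/203⌉ = 81
Selected record: 40 + 81×203 = 16483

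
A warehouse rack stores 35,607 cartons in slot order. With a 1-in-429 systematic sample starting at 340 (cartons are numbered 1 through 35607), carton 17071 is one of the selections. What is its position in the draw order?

40

k = 429
position = (17071 − 340)/429 + 1 = 16731/429 + 1 = 39 + 1 = 40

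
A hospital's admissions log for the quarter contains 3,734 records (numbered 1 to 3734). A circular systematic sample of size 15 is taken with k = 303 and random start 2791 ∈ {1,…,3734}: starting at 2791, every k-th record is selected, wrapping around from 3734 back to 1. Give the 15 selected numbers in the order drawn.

Selection 1: 2791
Selection 2: 2791 + 303 = 3094
Selection 3: 3094 + 303 = 3397
Selection 4: 3397 + 303 = 3700
Selection 5: 3700 + 303 = 4003 → 4003 − 3734 = 269
Selection 6: 269 + 303 = 572
Selection 7: 572 + 303 = 875
Selection 8: 875 + 303 = 1178
Selection 9: 1178 + 303 = 1481
Selection 10: 1481 + 303 = 1784
Selection 11: 1784 + 303 = 2087
Selection 12: 2087 + 303 = 2390
Selection 13: 2390 + 303 = 2693
Selection 14: 2693 + 303 = 2996
Selection 15: 2996 + 303 = 3299

2791, 3094, 3397, 3700, 269, 572, 875, 1178, 1481, 1784, 2087, 2390, 2693, 2996, 3299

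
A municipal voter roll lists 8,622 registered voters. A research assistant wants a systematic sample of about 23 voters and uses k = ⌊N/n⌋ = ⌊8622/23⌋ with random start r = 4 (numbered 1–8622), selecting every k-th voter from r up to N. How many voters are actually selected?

k = ⌊8622/23⌋ = 374
Achieved size = ⌊(8622 − 4)/374⌋ + 1 = ⌊8618/374⌋ + 1 = 23 + 1 = 24
(last selection: 4 + 23×374 = 8606 ≤ 8622; next would be 8980 > 8622)

24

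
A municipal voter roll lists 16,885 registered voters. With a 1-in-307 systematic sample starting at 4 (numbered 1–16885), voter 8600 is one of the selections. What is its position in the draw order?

k = 307
position = (8600 − 4)/307 + 1 = 8596/307 + 1 = 28 + 1 = 29

29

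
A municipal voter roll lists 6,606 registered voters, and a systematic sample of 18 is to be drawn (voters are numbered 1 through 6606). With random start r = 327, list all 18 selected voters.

327, 694, 1061, 1428, 1795, 2162, 2529, 2896, 3263, 3630, 3997, 4364, 4731, 5098, 5465, 5832, 6199, 6566

k = N/n = 6606/18 = 367
voter 1: 327
voter 2: 327 + 367 = 694
voter 3: 694 + 367 = 1061
voter 4: 1061 + 367 = 1428
voter 5: 1428 + 367 = 1795
voter 6: 1795 + 367 = 2162
voter 7: 2162 + 367 = 2529
voter 8: 2529 + 367 = 2896
voter 9: 2896 + 367 = 3263
voter 10: 3263 + 367 = 3630
voter 11: 3630 + 367 = 3997
voter 12: 3997 + 367 = 4364
voter 13: 4364 + 367 = 4731
voter 14: 4731 + 367 = 5098
voter 15: 5098 + 367 = 5465
voter 16: 5465 + 367 = 5832
voter 17: 5832 + 367 = 6199
voter 18: 6199 + 367 = 6566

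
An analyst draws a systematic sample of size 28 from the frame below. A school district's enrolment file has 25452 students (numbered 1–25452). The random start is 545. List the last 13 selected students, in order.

k = N/n = 25452/28 = 909
16th selection = 545 + 15×909 = 14180
17th: 14180 + 909 = 15089
18th: 15089 + 909 = 15998
19th: 15998 + 909 = 16907
20th: 16907 + 909 = 17816
21st: 17816 + 909 = 18725
22nd: 18725 + 909 = 19634
23rd: 19634 + 909 = 20543
24th: 20543 + 909 = 21452
25th: 21452 + 909 = 22361
26th: 22361 + 909 = 23270
27th: 23270 + 909 = 24179
28th: 24179 + 909 = 25088

14180, 15089, 15998, 16907, 17816, 18725, 19634, 20543, 21452, 22361, 23270, 24179, 25088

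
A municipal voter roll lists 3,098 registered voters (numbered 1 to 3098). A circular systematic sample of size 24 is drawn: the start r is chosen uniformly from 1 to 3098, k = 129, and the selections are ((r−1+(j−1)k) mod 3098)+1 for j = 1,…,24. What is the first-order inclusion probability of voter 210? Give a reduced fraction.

For each position j, as r ranges over 1…3098 the j-th selection hits every voter exactly once, so voter 210 is selected for exactly 24 of the 3098 starts.
Inclusion probability = 24/3098 = 12/1549.

12/1549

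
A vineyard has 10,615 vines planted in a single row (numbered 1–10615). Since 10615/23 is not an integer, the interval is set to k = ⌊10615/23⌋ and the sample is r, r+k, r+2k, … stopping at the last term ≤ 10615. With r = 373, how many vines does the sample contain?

23

k = ⌊10615/23⌋ = 461
Achieved size = ⌊(10615 − 373)/461⌋ + 1 = ⌊10242/461⌋ + 1 = 22 + 1 = 23
(last selection: 373 + 22×461 = 10515 ≤ 10615; next would be 10976 > 10615)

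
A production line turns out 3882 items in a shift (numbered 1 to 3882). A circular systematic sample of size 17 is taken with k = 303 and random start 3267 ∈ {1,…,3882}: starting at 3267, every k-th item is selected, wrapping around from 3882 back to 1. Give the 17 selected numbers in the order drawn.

3267, 3570, 3873, 294, 597, 900, 1203, 1506, 1809, 2112, 2415, 2718, 3021, 3324, 3627, 48, 351

Selection 1: 3267
Selection 2: 3267 + 303 = 3570
Selection 3: 3570 + 303 = 3873
Selection 4: 3873 + 303 = 4176 → 4176 − 3882 = 294
Selection 5: 294 + 303 = 597
Selection 6: 597 + 303 = 900
Selection 7: 900 + 303 = 1203
Selection 8: 1203 + 303 = 1506
Selection 9: 1506 + 303 = 1809
Selection 10: 1809 + 303 = 2112
Selection 11: 2112 + 303 = 2415
Selection 12: 2415 + 303 = 2718
Selection 13: 2718 + 303 = 3021
Selection 14: 3021 + 303 = 3324
Selection 15: 3324 + 303 = 3627
Selection 16: 3627 + 303 = 3930 → 3930 − 3882 = 48
Selection 17: 48 + 303 = 351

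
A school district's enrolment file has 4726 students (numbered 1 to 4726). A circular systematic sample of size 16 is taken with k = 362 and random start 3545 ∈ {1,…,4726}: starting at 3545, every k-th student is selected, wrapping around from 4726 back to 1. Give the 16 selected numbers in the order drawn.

Selection 1: 3545
Selection 2: 3545 + 362 = 3907
Selection 3: 3907 + 362 = 4269
Selection 4: 4269 + 362 = 4631
Selection 5: 4631 + 362 = 4993 → 4993 − 4726 = 267
Selection 6: 267 + 362 = 629
Selection 7: 629 + 362 = 991
Selection 8: 991 + 362 = 1353
Selection 9: 1353 + 362 = 1715
Selection 10: 1715 + 362 = 2077
Selection 11: 2077 + 362 = 2439
Selection 12: 2439 + 362 = 2801
Selection 13: 2801 + 362 = 3163
Selection 14: 3163 + 362 = 3525
Selection 15: 3525 + 362 = 3887
Selection 16: 3887 + 362 = 4249

3545, 3907, 4269, 4631, 267, 629, 991, 1353, 1715, 2077, 2439, 2801, 3163, 3525, 3887, 4249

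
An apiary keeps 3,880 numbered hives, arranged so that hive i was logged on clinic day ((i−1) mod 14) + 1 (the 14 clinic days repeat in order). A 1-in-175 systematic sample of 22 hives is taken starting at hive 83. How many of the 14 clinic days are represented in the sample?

2

Consecutive selections differ by k = 175, so their clinic day numbers differ by 175 mod 14 = 7.
gcd(175, 14) = 7, so the sample visits 14/7 = 2 distinct residues mod 14.
Start 83 is clinic day 13; the clinic days hit are 6, 13.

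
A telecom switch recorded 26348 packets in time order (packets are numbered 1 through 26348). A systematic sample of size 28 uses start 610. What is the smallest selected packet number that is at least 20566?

21312

k = 26348/28 = 941
Steps past start: ⌈(20566 − 610)/941⌉ = ⌈19956/941⌉ = 22
Selected packet: 610 + 22×941 = 21312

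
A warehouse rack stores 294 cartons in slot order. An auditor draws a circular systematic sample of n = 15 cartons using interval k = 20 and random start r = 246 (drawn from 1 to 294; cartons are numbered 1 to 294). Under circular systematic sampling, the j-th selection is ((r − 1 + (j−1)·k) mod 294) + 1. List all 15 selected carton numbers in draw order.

Selection 1: 246
Selection 2: 246 + 20 = 266
Selection 3: 266 + 20 = 286
Selection 4: 286 + 20 = 306 → 306 − 294 = 12
Selection 5: 12 + 20 = 32
Selection 6: 32 + 20 = 52
Selection 7: 52 + 20 = 72
Selection 8: 72 + 20 = 92
Selection 9: 92 + 20 = 112
Selection 10: 112 + 20 = 132
Selection 11: 132 + 20 = 152
Selection 12: 152 + 20 = 172
Selection 13: 172 + 20 = 192
Selection 14: 192 + 20 = 212
Selection 15: 212 + 20 = 232

246, 266, 286, 12, 32, 52, 72, 92, 112, 132, 152, 172, 192, 212, 232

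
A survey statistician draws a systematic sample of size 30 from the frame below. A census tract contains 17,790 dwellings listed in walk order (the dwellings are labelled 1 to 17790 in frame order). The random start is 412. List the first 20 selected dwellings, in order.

k = N/n = 17790/30 = 593
dwelling 1: 412
dwelling 2: 412 + 593 = 1005
dwelling 3: 1005 + 593 = 1598
dwelling 4: 1598 + 593 = 2191
dwelling 5: 2191 + 593 = 2784
dwelling 6: 2784 + 593 = 3377
dwelling 7: 3377 + 593 = 3970
dwelling 8: 3970 + 593 = 4563
dwelling 9: 4563 + 593 = 5156
dwelling 10: 5156 + 593 = 5749
dwelling 11: 5749 + 593 = 6342
dwelling 12: 6342 + 593 = 6935
dwelling 13: 6935 + 593 = 7528
dwelling 14: 7528 + 593 = 8121
dwelling 15: 8121 + 593 = 8714
dwelling 16: 8714 + 593 = 9307
dwelling 17: 9307 + 593 = 9900
dwelling 18: 9900 + 593 = 10493
dwelling 19: 10493 + 593 = 11086
dwelling 20: 11086 + 593 = 11679

412, 1005, 1598, 2191, 2784, 3377, 3970, 4563, 5156, 5749, 6342, 6935, 7528, 8121, 8714, 9307, 9900, 10493, 11086, 11679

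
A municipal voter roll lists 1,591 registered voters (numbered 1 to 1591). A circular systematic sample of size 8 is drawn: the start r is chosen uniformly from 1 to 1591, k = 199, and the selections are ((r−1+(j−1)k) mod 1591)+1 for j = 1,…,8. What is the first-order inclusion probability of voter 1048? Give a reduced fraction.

For each position j, as r ranges over 1…1591 the j-th selection hits every voter exactly once, so voter 1048 is selected for exactly 8 of the 1591 starts.
Inclusion probability = 8/1591.

8/1591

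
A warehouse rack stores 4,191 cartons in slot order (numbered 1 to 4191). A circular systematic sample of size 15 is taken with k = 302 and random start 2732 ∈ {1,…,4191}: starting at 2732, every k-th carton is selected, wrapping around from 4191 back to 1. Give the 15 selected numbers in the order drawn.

2732, 3034, 3336, 3638, 3940, 51, 353, 655, 957, 1259, 1561, 1863, 2165, 2467, 2769

Selection 1: 2732
Selection 2: 2732 + 302 = 3034
Selection 3: 3034 + 302 = 3336
Selection 4: 3336 + 302 = 3638
Selection 5: 3638 + 302 = 3940
Selection 6: 3940 + 302 = 4242 → 4242 − 4191 = 51
Selection 7: 51 + 302 = 353
Selection 8: 353 + 302 = 655
Selection 9: 655 + 302 = 957
Selection 10: 957 + 302 = 1259
Selection 11: 1259 + 302 = 1561
Selection 12: 1561 + 302 = 1863
Selection 13: 1863 + 302 = 2165
Selection 14: 2165 + 302 = 2467
Selection 15: 2467 + 302 = 2769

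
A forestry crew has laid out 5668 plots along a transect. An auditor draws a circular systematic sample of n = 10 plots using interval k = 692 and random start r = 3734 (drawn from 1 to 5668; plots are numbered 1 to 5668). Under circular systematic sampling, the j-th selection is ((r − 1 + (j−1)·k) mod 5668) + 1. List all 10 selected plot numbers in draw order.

3734, 4426, 5118, 142, 834, 1526, 2218, 2910, 3602, 4294

Selection 1: 3734
Selection 2: 3734 + 692 = 4426
Selection 3: 4426 + 692 = 5118
Selection 4: 5118 + 692 = 5810 → 5810 − 5668 = 142
Selection 5: 142 + 692 = 834
Selection 6: 834 + 692 = 1526
Selection 7: 1526 + 692 = 2218
Selection 8: 2218 + 692 = 2910
Selection 9: 2910 + 692 = 3602
Selection 10: 3602 + 692 = 4294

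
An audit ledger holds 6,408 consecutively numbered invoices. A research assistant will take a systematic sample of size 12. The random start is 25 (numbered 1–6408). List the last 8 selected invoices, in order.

k = N/n = 6408/12 = 534
5th selection = 25 + 4×534 = 2161
6th: 2161 + 534 = 2695
7th: 2695 + 534 = 3229
8th: 3229 + 534 = 3763
9th: 3763 + 534 = 4297
10th: 4297 + 534 = 4831
11th: 4831 + 534 = 5365
12th: 5365 + 534 = 5899

2161, 2695, 3229, 3763, 4297, 4831, 5365, 5899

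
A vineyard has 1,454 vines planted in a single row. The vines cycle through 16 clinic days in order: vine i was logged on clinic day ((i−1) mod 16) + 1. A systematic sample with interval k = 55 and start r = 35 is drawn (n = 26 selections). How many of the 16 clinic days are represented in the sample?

16

Consecutive selections differ by k = 55, so their clinic day numbers differ by 55 mod 16 = 7.
gcd(55, 16) = 1, so the sample visits 16/1 = 16 distinct residues mod 16.
Start 35 is clinic day 3; the clinic days hit are 1, 2, 3, 4, 5, 6, 7, 8, 9, 10, 11, 12, 13, 14, 15, 16.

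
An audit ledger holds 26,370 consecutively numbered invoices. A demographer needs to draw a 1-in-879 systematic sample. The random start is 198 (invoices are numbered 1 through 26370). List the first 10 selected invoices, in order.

198, 1077, 1956, 2835, 3714, 4593, 5472, 6351, 7230, 8109

invoice 1: 198
invoice 2: 198 + 879 = 1077
invoice 3: 1077 + 879 = 1956
invoice 4: 1956 + 879 = 2835
invoice 5: 2835 + 879 = 3714
invoice 6: 3714 + 879 = 4593
invoice 7: 4593 + 879 = 5472
invoice 8: 5472 + 879 = 6351
invoice 9: 6351 + 879 = 7230
invoice 10: 7230 + 879 = 8109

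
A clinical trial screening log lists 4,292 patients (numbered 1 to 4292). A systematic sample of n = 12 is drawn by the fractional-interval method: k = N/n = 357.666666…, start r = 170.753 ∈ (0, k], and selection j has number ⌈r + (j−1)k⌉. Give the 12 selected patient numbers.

j=1: r + 0k = 170.753 → ⌈·⌉ = 171
j=2: r + 1k = 528.419666… → ⌈·⌉ = 529
j=3: r + 2k = 886.086333… → ⌈·⌉ = 887
j=4: r + 3k = 1243.753 → ⌈·⌉ = 1244
j=5: r + 4k = 1601.419666… → ⌈·⌉ = 1602
j=6: r + 5k = 1959.086333… → ⌈·⌉ = 1960
j=7: r + 6k = 2316.753 → ⌈·⌉ = 2317
j=8: r + 7k = 2674.419666… → ⌈·⌉ = 2675
j=9: r + 8k = 3032.086333… → ⌈·⌉ = 3033
j=10: r + 9k = 3389.753 → ⌈·⌉ = 3390
j=11: r + 10k = 3747.419666… → ⌈·⌉ = 3748
j=12: r + 11k = 4105.086333… → ⌈·⌉ = 4106

171, 529, 887, 1244, 1602, 1960, 2317, 2675, 3033, 3390, 3748, 4106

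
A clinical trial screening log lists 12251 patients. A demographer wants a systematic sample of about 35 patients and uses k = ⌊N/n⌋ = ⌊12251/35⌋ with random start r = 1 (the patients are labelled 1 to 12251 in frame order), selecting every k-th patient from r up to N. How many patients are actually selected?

k = ⌊12251/35⌋ = 350
Achieved size = ⌊(12251 − 1)/350⌋ + 1 = ⌊12250/350⌋ + 1 = 35 + 1 = 36
(last selection: 1 + 35×350 = 12251 ≤ 12251; next would be 12601 > 12251)

36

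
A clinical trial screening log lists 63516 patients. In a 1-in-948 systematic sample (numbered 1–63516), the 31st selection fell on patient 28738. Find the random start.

k = 948
r = 28738 − (31−1)×948 = 28738 − 28440 = 298

298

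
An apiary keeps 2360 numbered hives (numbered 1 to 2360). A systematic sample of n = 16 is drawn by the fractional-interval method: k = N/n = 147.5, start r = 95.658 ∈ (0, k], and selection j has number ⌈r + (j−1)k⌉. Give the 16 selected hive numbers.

j=1: r + 0k = 95.658 → ⌈·⌉ = 96
j=2: r + 1k = 243.158 → ⌈·⌉ = 244
j=3: r + 2k = 390.658 → ⌈·⌉ = 391
j=4: r + 3k = 538.158 → ⌈·⌉ = 539
j=5: r + 4k = 685.658 → ⌈·⌉ = 686
j=6: r + 5k = 833.158 → ⌈·⌉ = 834
j=7: r + 6k = 980.658 → ⌈·⌉ = 981
j=8: r + 7k = 1128.158 → ⌈·⌉ = 1129
j=9: r + 8k = 1275.658 → ⌈·⌉ = 1276
j=10: r + 9k = 1423.158 → ⌈·⌉ = 1424
j=11: r + 10k = 1570.658 → ⌈·⌉ = 1571
j=12: r + 11k = 1718.158 → ⌈·⌉ = 1719
j=13: r + 12k = 1865.658 → ⌈·⌉ = 1866
j=14: r + 13k = 2013.158 → ⌈·⌉ = 2014
j=15: r + 14k = 2160.658 → ⌈·⌉ = 2161
j=16: r + 15k = 2308.158 → ⌈·⌉ = 2309

96, 244, 391, 539, 686, 834, 981, 1129, 1276, 1424, 1571, 1719, 1866, 2014, 2161, 2309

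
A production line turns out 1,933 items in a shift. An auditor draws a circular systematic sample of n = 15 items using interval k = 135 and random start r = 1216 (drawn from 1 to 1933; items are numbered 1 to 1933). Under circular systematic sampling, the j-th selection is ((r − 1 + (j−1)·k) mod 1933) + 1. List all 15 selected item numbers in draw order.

1216, 1351, 1486, 1621, 1756, 1891, 93, 228, 363, 498, 633, 768, 903, 1038, 1173

Selection 1: 1216
Selection 2: 1216 + 135 = 1351
Selection 3: 1351 + 135 = 1486
Selection 4: 1486 + 135 = 1621
Selection 5: 1621 + 135 = 1756
Selection 6: 1756 + 135 = 1891
Selection 7: 1891 + 135 = 2026 → 2026 − 1933 = 93
Selection 8: 93 + 135 = 228
Selection 9: 228 + 135 = 363
Selection 10: 363 + 135 = 498
Selection 11: 498 + 135 = 633
Selection 12: 633 + 135 = 768
Selection 13: 768 + 135 = 903
Selection 14: 903 + 135 = 1038
Selection 15: 1038 + 135 = 1173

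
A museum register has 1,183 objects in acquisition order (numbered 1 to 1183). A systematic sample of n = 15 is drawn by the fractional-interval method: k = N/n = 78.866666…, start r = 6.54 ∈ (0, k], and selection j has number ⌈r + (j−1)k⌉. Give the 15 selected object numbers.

j=1: r + 0k = 6.54 → ⌈·⌉ = 7
j=2: r + 1k = 85.406666… → ⌈·⌉ = 86
j=3: r + 2k = 164.273333… → ⌈·⌉ = 165
j=4: r + 3k = 243.14 → ⌈·⌉ = 244
j=5: r + 4k = 322.006666… → ⌈·⌉ = 323
j=6: r + 5k = 400.873333… → ⌈·⌉ = 401
j=7: r + 6k = 479.74 → ⌈·⌉ = 480
j=8: r + 7k = 558.606666… → ⌈·⌉ = 559
j=9: r + 8k = 637.473333… → ⌈·⌉ = 638
j=10: r + 9k = 716.34 → ⌈·⌉ = 717
j=11: r + 10k = 795.206666… → ⌈·⌉ = 796
j=12: r + 11k = 874.073333… → ⌈·⌉ = 875
j=13: r + 12k = 952.94 → ⌈·⌉ = 953
j=14: r + 13k = 1031.806666… → ⌈·⌉ = 1032
j=15: r + 14k = 1110.673333… → ⌈·⌉ = 1111

7, 86, 165, 244, 323, 401, 480, 559, 638, 717, 796, 875, 953, 1032, 1111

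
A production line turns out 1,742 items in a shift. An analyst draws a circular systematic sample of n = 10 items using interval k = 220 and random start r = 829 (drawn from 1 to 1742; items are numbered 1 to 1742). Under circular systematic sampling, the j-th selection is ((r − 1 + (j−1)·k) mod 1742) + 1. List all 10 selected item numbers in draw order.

829, 1049, 1269, 1489, 1709, 187, 407, 627, 847, 1067

Selection 1: 829
Selection 2: 829 + 220 = 1049
Selection 3: 1049 + 220 = 1269
Selection 4: 1269 + 220 = 1489
Selection 5: 1489 + 220 = 1709
Selection 6: 1709 + 220 = 1929 → 1929 − 1742 = 187
Selection 7: 187 + 220 = 407
Selection 8: 407 + 220 = 627
Selection 9: 627 + 220 = 847
Selection 10: 847 + 220 = 1067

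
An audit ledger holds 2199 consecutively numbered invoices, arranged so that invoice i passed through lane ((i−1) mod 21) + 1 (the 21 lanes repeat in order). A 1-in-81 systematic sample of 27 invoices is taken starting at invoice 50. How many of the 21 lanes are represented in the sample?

7

Consecutive selections differ by k = 81, so their lane numbers differ by 81 mod 21 = 18.
gcd(81, 21) = 3, so the sample visits 21/3 = 7 distinct residues mod 21.
Start 50 is lane 8; the lanes hit are 2, 5, 8, 11, 14, 17, 20.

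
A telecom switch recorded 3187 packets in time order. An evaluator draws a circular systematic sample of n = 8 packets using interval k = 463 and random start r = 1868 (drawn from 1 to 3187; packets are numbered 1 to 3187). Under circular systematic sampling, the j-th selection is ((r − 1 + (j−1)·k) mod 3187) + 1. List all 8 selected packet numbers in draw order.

Selection 1: 1868
Selection 2: 1868 + 463 = 2331
Selection 3: 2331 + 463 = 2794
Selection 4: 2794 + 463 = 3257 → 3257 − 3187 = 70
Selection 5: 70 + 463 = 533
Selection 6: 533 + 463 = 996
Selection 7: 996 + 463 = 1459
Selection 8: 1459 + 463 = 1922

1868, 2331, 2794, 70, 533, 996, 1459, 1922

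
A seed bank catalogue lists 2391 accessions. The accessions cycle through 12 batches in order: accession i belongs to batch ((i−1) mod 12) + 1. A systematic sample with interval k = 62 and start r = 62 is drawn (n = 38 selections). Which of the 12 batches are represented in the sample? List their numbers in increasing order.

Consecutive selections differ by k = 62, so their batch numbers differ by 62 mod 12 = 2.
gcd(62, 12) = 2, so the sample visits 12/2 = 6 distinct residues mod 12.
Start 62 is batch 2; the batches hit are 2, 4, 6, 8, 10, 12.

2, 4, 6, 8, 10, 12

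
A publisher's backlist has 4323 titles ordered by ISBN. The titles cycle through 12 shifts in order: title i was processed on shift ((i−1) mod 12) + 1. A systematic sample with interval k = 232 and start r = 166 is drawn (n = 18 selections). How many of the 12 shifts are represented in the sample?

3

Consecutive selections differ by k = 232, so their shift numbers differ by 232 mod 12 = 4.
gcd(232, 12) = 4, so the sample visits 12/4 = 3 distinct residues mod 12.
Start 166 is shift 10; the shifts hit are 2, 6, 10.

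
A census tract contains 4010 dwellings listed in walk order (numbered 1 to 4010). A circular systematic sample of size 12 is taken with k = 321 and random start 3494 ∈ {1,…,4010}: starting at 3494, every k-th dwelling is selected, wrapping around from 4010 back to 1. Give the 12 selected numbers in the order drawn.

Selection 1: 3494
Selection 2: 3494 + 321 = 3815
Selection 3: 3815 + 321 = 4136 → 4136 − 4010 = 126
Selection 4: 126 + 321 = 447
Selection 5: 447 + 321 = 768
Selection 6: 768 + 321 = 1089
Selection 7: 1089 + 321 = 1410
Selection 8: 1410 + 321 = 1731
Selection 9: 1731 + 321 = 2052
Selection 10: 2052 + 321 = 2373
Selection 11: 2373 + 321 = 2694
Selection 12: 2694 + 321 = 3015

3494, 3815, 126, 447, 768, 1089, 1410, 1731, 2052, 2373, 2694, 3015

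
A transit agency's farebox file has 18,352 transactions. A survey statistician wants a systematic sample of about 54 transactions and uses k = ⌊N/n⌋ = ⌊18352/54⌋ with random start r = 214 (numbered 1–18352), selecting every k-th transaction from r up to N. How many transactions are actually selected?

54

k = ⌊18352/54⌋ = 339
Achieved size = ⌊(18352 − 214)/339⌋ + 1 = ⌊18138/339⌋ + 1 = 53 + 1 = 54
(last selection: 214 + 53×339 = 18181 ≤ 18352; next would be 18520 > 18352)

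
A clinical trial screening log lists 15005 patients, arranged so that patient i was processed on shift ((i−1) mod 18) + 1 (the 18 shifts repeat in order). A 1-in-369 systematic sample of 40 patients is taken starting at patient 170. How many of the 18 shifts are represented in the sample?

2

Consecutive selections differ by k = 369, so their shift numbers differ by 369 mod 18 = 9.
gcd(369, 18) = 9, so the sample visits 18/9 = 2 distinct residues mod 18.
Start 170 is shift 8; the shifts hit are 8, 17.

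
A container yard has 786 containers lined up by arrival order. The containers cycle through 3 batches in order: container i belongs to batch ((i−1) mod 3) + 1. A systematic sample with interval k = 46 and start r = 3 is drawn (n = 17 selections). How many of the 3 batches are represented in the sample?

Consecutive selections differ by k = 46, so their batch numbers differ by 46 mod 3 = 1.
gcd(46, 3) = 1, so the sample visits 3/1 = 3 distinct residues mod 3.
Start 3 is batch 3; the batches hit are 1, 2, 3.

3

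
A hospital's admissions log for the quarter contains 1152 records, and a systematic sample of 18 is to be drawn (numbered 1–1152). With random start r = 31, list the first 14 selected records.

31, 95, 159, 223, 287, 351, 415, 479, 543, 607, 671, 735, 799, 863

k = N/n = 1152/18 = 64
record 1: 31
record 2: 31 + 64 = 95
record 3: 95 + 64 = 159
record 4: 159 + 64 = 223
record 5: 223 + 64 = 287
record 6: 287 + 64 = 351
record 7: 351 + 64 = 415
record 8: 415 + 64 = 479
record 9: 479 + 64 = 543
record 10: 543 + 64 = 607
record 11: 607 + 64 = 671
record 12: 671 + 64 = 735
record 13: 735 + 64 = 799
record 14: 799 + 64 = 863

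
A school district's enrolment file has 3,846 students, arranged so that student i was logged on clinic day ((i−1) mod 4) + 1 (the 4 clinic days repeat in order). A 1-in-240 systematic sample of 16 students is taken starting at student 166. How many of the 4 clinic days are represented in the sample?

Consecutive selections differ by k = 240, so their clinic day numbers differ by 240 mod 4 = 0.
gcd(240, 4) = 4, so the sample visits 4/4 = 1 distinct residues mod 4.
Start 166 is clinic day 2; the clinic days hit are 2.

1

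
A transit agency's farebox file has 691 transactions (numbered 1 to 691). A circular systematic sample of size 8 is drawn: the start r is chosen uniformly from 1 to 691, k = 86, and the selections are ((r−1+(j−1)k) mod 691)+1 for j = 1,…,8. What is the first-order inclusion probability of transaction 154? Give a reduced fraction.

For each position j, as r ranges over 1…691 the j-th selection hits every transaction exactly once, so transaction 154 is selected for exactly 8 of the 691 starts.
Inclusion probability = 8/691.

8/691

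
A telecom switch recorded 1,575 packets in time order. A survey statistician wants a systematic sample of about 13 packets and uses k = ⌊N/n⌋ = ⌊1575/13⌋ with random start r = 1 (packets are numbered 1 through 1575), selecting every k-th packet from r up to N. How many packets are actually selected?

k = ⌊1575/13⌋ = 121
Achieved size = ⌊(1575 − 1)/121⌋ + 1 = ⌊1574/121⌋ + 1 = 13 + 1 = 14
(last selection: 1 + 13×121 = 1574 ≤ 1575; next would be 1695 > 1575)

14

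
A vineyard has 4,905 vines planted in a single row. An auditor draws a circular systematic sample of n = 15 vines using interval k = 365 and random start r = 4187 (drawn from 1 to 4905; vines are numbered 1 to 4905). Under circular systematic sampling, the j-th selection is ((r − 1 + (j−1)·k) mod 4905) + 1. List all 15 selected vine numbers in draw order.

4187, 4552, 12, 377, 742, 1107, 1472, 1837, 2202, 2567, 2932, 3297, 3662, 4027, 4392

Selection 1: 4187
Selection 2: 4187 + 365 = 4552
Selection 3: 4552 + 365 = 4917 → 4917 − 4905 = 12
Selection 4: 12 + 365 = 377
Selection 5: 377 + 365 = 742
Selection 6: 742 + 365 = 1107
Selection 7: 1107 + 365 = 1472
Selection 8: 1472 + 365 = 1837
Selection 9: 1837 + 365 = 2202
Selection 10: 2202 + 365 = 2567
Selection 11: 2567 + 365 = 2932
Selection 12: 2932 + 365 = 3297
Selection 13: 3297 + 365 = 3662
Selection 14: 3662 + 365 = 4027
Selection 15: 4027 + 365 = 4392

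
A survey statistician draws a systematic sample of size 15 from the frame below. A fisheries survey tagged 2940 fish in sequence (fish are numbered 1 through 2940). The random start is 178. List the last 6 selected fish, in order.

1942, 2138, 2334, 2530, 2726, 2922

k = N/n = 2940/15 = 196
10th selection = 178 + 9×196 = 1942
11th: 1942 + 196 = 2138
12th: 2138 + 196 = 2334
13th: 2334 + 196 = 2530
14th: 2530 + 196 = 2726
15th: 2726 + 196 = 2922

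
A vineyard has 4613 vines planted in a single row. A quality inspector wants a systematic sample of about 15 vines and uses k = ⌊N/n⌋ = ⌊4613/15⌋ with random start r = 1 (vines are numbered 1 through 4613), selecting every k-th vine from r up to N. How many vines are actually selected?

16

k = ⌊4613/15⌋ = 307
Achieved size = ⌊(4613 − 1)/307⌋ + 1 = ⌊4612/307⌋ + 1 = 15 + 1 = 16
(last selection: 1 + 15×307 = 4606 ≤ 4613; next would be 4913 > 4613)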